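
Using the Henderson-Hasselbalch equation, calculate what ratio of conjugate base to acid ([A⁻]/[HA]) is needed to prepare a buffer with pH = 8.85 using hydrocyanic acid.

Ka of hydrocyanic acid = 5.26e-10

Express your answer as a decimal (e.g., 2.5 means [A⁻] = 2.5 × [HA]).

pKa = -log(5.26e-10) = 9.2790. pH = pKa + log([A⁻]/[HA]), so log([A⁻]/[HA]) = pH − pKa = 8.85 − 9.2790 = -0.4290. [A⁻]/[HA] = 10^(-0.4290) = 0.372

[A⁻]/[HA] = 0.372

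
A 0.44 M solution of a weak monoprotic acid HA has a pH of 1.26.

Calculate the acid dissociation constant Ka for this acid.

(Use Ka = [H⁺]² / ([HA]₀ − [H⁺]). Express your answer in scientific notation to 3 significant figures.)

[H⁺] = 10^(−pH) = 10^(−1.26) = 5.495e-02 M. For HA ⇌ H⁺ + A⁻, Ka = [H⁺][A⁻]/[HA] = [H⁺]² / ([HA]₀ − [H⁺]) = (5.495e-02)² / (0.44 − 5.495e-02) = 7.84e-03.

K_a = 7.84e-03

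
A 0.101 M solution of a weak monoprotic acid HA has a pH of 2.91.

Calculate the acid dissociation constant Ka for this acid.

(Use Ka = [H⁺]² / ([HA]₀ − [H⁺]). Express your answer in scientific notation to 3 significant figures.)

[H⁺] = 10^(−pH) = 10^(−2.91) = 1.230e-03 M. For HA ⇌ H⁺ + A⁻, Ka = [H⁺][A⁻]/[HA] = [H⁺]² / ([HA]₀ − [H⁺]) = (1.230e-03)² / (0.101 − 1.230e-03) = 1.52e-05.

K_a = 1.52e-05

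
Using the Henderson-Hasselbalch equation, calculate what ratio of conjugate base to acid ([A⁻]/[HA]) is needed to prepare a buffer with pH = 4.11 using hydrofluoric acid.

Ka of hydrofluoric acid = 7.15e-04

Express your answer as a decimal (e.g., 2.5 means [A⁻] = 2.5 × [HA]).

pKa = -log(7.15e-04) = 3.1457. pH = pKa + log([A⁻]/[HA]), so log([A⁻]/[HA]) = pH − pKa = 4.11 − 3.1457 = 0.9643. [A⁻]/[HA] = 10^(0.9643) = 9.21

[A⁻]/[HA] = 9.21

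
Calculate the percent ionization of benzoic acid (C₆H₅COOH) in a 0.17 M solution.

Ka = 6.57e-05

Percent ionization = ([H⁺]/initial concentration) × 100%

Using Ka equilibrium: x² + Ka×x - Ka×C = 0. Solving: [H⁺] = 3.3093e-03. Percent = (3.3093e-03/0.17) × 100

Percent ionization = 1.95%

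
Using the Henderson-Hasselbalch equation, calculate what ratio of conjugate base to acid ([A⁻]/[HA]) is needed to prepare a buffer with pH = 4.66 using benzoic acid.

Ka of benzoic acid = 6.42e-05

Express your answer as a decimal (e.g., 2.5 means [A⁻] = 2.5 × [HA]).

pKa = -log(6.42e-05) = 4.1925. pH = pKa + log([A⁻]/[HA]), so log([A⁻]/[HA]) = pH − pKa = 4.66 − 4.1925 = 0.4675. [A⁻]/[HA] = 10^(0.4675) = 2.93

[A⁻]/[HA] = 2.93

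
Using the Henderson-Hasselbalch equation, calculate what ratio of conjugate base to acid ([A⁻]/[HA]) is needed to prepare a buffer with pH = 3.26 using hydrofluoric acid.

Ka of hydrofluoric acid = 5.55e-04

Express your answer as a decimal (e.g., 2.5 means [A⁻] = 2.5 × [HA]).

pKa = -log(5.55e-04) = 3.2557. pH = pKa + log([A⁻]/[HA]), so log([A⁻]/[HA]) = pH − pKa = 3.26 − 3.2557 = 0.0043. [A⁻]/[HA] = 10^(0.0043) = 1.01

[A⁻]/[HA] = 1.01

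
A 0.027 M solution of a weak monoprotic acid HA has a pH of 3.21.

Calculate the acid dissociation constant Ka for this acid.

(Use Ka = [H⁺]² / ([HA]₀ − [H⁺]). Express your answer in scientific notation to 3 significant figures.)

[H⁺] = 10^(−pH) = 10^(−3.21) = 6.166e-04 M. For HA ⇌ H⁺ + A⁻, Ka = [H⁺][A⁻]/[HA] = [H⁺]² / ([HA]₀ − [H⁺]) = (6.166e-04)² / (0.027 − 6.166e-04) = 1.44e-05.

K_a = 1.44e-05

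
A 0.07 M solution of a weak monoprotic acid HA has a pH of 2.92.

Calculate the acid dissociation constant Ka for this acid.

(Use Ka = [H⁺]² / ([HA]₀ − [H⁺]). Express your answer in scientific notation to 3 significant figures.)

[H⁺] = 10^(−pH) = 10^(−2.92) = 1.202e-03 M. For HA ⇌ H⁺ + A⁻, Ka = [H⁺][A⁻]/[HA] = [H⁺]² / ([HA]₀ − [H⁺]) = (1.202e-03)² / (0.07 − 1.202e-03) = 2.10e-05.

K_a = 2.10e-05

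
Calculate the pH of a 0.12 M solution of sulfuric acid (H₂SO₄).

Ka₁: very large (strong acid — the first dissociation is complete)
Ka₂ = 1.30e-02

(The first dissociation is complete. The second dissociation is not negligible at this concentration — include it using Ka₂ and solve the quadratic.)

First dissociation is complete: [H⁺]₀ = [HSO₄⁻]₀ = C = 0.12 M. Second dissociation HSO₄⁻ ⇌ H⁺ + SO₄²⁻: let x = [SO₄²⁻]. Ka₂ = (C + x)·x / (C − x) = 1.30e-02 → x² + (C + Ka₂)·x − Ka₂·C = 0 → x² + 0.13300·x − 1.560e-03 = 0. x = (−0.13300 + √(0.13300² + 4 × 1.560e-03)) / 2 = 1.0845e-02 M. [H⁺] = C + x = 0.12 + 1.0845e-02 = 1.3085e-01 M. pH = -log(1.3085e-01) = 0.88.

pH = 0.88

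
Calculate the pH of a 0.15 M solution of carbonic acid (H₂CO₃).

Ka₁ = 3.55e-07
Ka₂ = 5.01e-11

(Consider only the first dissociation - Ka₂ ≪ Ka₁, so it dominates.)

First dissociation dominates. From Ka₁ = [H⁺][HA⁻]/[H₂A], x² + Ka₁·x − Ka₁·C = 0 with C = 0.15 M and Ka₁ = 3.55e-07. Solving: [H⁺] = (−Ka₁ + √(Ka₁² + 4·Ka₁·C)) / 2 = 2.3058e-04 M. pH = -log(2.3058e-04) = 3.64.

pH = 3.64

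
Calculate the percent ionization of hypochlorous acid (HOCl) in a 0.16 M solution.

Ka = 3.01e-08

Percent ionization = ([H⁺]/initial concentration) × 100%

Using Ka equilibrium: x² + Ka×x - Ka×C = 0. Solving: [H⁺] = 6.9382e-05. Percent = (6.9382e-05/0.16) × 100

Percent ionization = 0.0434%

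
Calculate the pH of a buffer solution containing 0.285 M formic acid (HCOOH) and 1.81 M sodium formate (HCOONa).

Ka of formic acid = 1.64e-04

pKa = -log(1.64e-04) = 3.79. pH = pKa + log([A⁻]/[HA]) = 3.79 + log(1.81/0.285)

pH = 4.59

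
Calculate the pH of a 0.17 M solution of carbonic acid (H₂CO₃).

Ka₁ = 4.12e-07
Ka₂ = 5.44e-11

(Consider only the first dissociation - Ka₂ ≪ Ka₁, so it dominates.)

First dissociation dominates. From Ka₁ = [H⁺][HA⁻]/[H₂A], x² + Ka₁·x − Ka₁·C = 0 with C = 0.17 M and Ka₁ = 4.12e-07. Solving: [H⁺] = (−Ka₁ + √(Ka₁² + 4·Ka₁·C)) / 2 = 2.6444e-04 M. pH = -log(2.6444e-04) = 3.58.

pH = 3.58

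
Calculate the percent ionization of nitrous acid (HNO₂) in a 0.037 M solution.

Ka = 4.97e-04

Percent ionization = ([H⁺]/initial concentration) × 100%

Using Ka equilibrium: x² + Ka×x - Ka×C = 0. Solving: [H⁺] = 4.0469e-03. Percent = (4.0469e-03/0.037) × 100

Percent ionization = 10.9%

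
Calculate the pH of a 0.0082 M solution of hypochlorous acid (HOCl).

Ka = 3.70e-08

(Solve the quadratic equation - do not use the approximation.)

x² + Ka×x - Ka×C = 0. Using quadratic formula: [H⁺] = 1.7400e-05

pH = 4.76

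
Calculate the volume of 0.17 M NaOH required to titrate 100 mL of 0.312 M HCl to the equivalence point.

At equivalence: moles acid = moles base. moles HCl = 0.312 × 100/1000 = 0.0312 mol. V_base = moles / 0.17 × 1000 = 183.5 mL.

V_{base} = 183.5 mL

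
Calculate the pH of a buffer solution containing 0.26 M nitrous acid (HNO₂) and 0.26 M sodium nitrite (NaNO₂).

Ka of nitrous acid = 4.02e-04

pKa = -log(4.02e-04) = 3.40. pH = pKa + log([A⁻]/[HA]) = 3.40 + log(0.26/0.26)

pH = 3.40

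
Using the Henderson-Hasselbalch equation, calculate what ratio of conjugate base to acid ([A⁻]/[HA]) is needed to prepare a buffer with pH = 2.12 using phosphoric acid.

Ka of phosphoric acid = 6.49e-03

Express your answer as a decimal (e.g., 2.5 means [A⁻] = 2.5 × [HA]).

pKa = -log(6.49e-03) = 2.1878. pH = pKa + log([A⁻]/[HA]), so log([A⁻]/[HA]) = pH − pKa = 2.12 − 2.1878 = -0.0678. [A⁻]/[HA] = 10^(-0.0678) = 0.856

[A⁻]/[HA] = 0.856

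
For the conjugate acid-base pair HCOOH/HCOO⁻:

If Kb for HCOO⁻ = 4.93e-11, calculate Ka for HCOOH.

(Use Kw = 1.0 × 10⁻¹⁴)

For a conjugate pair Ka × Kb = Kw, so Ka = Kw/Kb = 1.0 × 10⁻¹⁴ / 4.93e-11 = 2.03e-04.

K_a = 2.03e-04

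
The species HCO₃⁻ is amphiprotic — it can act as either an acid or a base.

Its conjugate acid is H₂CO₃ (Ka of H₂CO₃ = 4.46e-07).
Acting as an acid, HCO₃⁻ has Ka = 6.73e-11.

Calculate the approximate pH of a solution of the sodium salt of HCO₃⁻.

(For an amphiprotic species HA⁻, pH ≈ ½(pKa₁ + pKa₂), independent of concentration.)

pKa₁ = -log(4.46e-07) = 6.35; pKa₂ = -log(6.73e-11) = 10.17. For an amphiprotic species, pH ≈ ½(pKa₁ + pKa₂) = ½(6.35 + 10.17) = 8.26.

pH = 8.26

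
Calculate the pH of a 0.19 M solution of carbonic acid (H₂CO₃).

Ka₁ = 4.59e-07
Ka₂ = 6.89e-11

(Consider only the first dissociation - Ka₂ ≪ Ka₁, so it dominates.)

First dissociation dominates. From Ka₁ = [H⁺][HA⁻]/[H₂A], x² + Ka₁·x − Ka₁·C = 0 with C = 0.19 M and Ka₁ = 4.59e-07. Solving: [H⁺] = (−Ka₁ + √(Ka₁² + 4·Ka₁·C)) / 2 = 2.9508e-04 M. pH = -log(2.9508e-04) = 3.53.

pH = 3.53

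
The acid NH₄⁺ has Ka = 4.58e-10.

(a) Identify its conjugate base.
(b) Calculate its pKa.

(a) The conjugate base is formed by removing one H⁺ from NH₄⁺, giving NH₃. (b) pKa = -log(Ka) = -log(4.58e-10) = 9.34.

Conjugate base: NH₃; pK_a = 9.34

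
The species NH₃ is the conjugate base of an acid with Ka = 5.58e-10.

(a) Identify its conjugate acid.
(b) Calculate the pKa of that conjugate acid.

(a) The conjugate acid is formed by adding one H⁺ to NH₃, giving NH₄⁺. (b) pKa = -log(Ka) = -log(5.58e-10) = 9.25.

Conjugate acid: NH₄⁺; pK_a = 9.25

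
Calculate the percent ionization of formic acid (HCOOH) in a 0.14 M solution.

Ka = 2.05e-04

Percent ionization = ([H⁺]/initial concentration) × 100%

Using Ka equilibrium: x² + Ka×x - Ka×C = 0. Solving: [H⁺] = 5.2557e-03. Percent = (5.2557e-03/0.14) × 100

Percent ionization = 3.75%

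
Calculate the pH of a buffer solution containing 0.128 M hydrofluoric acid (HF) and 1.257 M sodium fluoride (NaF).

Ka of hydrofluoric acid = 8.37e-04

pKa = -log(8.37e-04) = 3.08. pH = pKa + log([A⁻]/[HA]) = 3.08 + log(1.257/0.128)

pH = 4.07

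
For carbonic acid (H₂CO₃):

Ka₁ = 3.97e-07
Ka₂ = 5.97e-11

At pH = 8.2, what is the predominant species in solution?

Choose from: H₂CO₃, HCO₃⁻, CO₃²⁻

pKa₁ = 6.40, pKa₂ = 10.22. For a polyprotic acid the predominant species crosses at each pKa: below pKa_n the protonated form dominates, above it the deprotonated form does. At pH = 8.2, the predominant species is HCO₃⁻.

HCO₃⁻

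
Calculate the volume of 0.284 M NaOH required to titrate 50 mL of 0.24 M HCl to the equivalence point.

At equivalence: moles acid = moles base. moles HCl = 0.24 × 50/1000 = 0.012 mol. V_base = moles / 0.284 × 1000 = 42.3 mL.

V_{base} = 42.3 mL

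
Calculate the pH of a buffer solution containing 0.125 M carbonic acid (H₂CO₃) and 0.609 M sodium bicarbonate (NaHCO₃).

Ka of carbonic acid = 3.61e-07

pKa = -log(3.61e-07) = 6.44. pH = pKa + log([A⁻]/[HA]) = 6.44 + log(0.609/0.125)

pH = 7.13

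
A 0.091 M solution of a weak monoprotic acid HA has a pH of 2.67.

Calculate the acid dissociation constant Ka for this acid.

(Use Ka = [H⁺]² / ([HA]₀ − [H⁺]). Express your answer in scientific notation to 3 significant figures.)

[H⁺] = 10^(−pH) = 10^(−2.67) = 2.138e-03 M. For HA ⇌ H⁺ + A⁻, Ka = [H⁺][A⁻]/[HA] = [H⁺]² / ([HA]₀ − [H⁺]) = (2.138e-03)² / (0.091 − 2.138e-03) = 5.14e-05.

K_a = 5.14e-05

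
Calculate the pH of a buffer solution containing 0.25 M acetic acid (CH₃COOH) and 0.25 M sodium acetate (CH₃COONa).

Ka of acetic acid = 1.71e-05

pKa = -log(1.71e-05) = 4.77. pH = pKa + log([A⁻]/[HA]) = 4.77 + log(0.25/0.25)

pH = 4.77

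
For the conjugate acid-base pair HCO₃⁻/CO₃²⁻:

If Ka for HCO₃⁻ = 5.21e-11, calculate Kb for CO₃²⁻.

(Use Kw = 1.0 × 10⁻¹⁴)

For a conjugate pair Ka × Kb = Kw, so Kb = Kw/Ka = 1.0 × 10⁻¹⁴ / 5.21e-11 = 1.92e-04.

K_b = 1.92e-04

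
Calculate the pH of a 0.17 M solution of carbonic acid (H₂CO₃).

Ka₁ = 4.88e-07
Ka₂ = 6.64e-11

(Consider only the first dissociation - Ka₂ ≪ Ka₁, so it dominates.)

First dissociation dominates. From Ka₁ = [H⁺][HA⁻]/[H₂A], x² + Ka₁·x − Ka₁·C = 0 with C = 0.17 M and Ka₁ = 4.88e-07. Solving: [H⁺] = (−Ka₁ + √(Ka₁² + 4·Ka₁·C)) / 2 = 2.8778e-04 M. pH = -log(2.8778e-04) = 3.54.

pH = 3.54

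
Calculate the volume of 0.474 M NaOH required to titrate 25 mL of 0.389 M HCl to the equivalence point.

At equivalence: moles acid = moles base. moles HCl = 0.389 × 25/1000 = 0.009725 mol. V_base = moles / 0.474 × 1000 = 20.5 mL.

V_{base} = 20.5 mL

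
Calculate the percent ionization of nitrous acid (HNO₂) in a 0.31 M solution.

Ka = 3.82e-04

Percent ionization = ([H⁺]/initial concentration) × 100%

Using Ka equilibrium: x² + Ka×x - Ka×C = 0. Solving: [H⁺] = 1.0693e-02. Percent = (1.0693e-02/0.31) × 100

Percent ionization = 3.45%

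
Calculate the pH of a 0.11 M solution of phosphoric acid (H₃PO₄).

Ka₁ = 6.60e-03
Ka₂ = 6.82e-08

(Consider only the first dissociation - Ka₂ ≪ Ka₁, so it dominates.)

First dissociation dominates. From Ka₁ = [H⁺][HA⁻]/[H₂A], x² + Ka₁·x − Ka₁·C = 0 with C = 0.11 M and Ka₁ = 6.60e-03. Solving: [H⁺] = (−Ka₁ + √(Ka₁² + 4·Ka₁·C)) / 2 = 2.3846e-02 M. pH = -log(2.3846e-02) = 1.62.

pH = 1.62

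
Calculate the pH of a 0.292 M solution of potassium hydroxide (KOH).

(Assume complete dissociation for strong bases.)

[OH⁻] = 0.292 M for strong base. pOH = -log[OH⁻] = 0.53, pH = 14 - pOH

pH = 13.47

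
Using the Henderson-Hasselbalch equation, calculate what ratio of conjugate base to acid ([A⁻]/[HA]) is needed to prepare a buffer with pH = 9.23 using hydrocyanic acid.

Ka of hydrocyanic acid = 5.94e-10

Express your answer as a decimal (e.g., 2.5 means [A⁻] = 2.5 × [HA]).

pKa = -log(5.94e-10) = 9.2262. pH = pKa + log([A⁻]/[HA]), so log([A⁻]/[HA]) = pH − pKa = 9.23 − 9.2262 = 0.0038. [A⁻]/[HA] = 10^(0.0038) = 1.01

[A⁻]/[HA] = 1.01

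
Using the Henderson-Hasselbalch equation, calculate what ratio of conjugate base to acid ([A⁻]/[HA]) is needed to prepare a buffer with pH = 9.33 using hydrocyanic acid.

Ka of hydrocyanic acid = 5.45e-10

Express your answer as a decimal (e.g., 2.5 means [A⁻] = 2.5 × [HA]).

pKa = -log(5.45e-10) = 9.2636. pH = pKa + log([A⁻]/[HA]), so log([A⁻]/[HA]) = pH − pKa = 9.33 − 9.2636 = 0.0664. [A⁻]/[HA] = 10^(0.0664) = 1.17

[A⁻]/[HA] = 1.17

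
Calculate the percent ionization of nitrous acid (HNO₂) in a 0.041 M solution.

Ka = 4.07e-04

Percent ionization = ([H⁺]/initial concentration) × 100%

Using Ka equilibrium: x² + Ka×x - Ka×C = 0. Solving: [H⁺] = 3.8865e-03. Percent = (3.8865e-03/0.041) × 100

Percent ionization = 9.48%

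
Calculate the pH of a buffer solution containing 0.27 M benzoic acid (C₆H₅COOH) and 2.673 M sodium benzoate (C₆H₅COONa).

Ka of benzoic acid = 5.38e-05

pKa = -log(5.38e-05) = 4.27. pH = pKa + log([A⁻]/[HA]) = 4.27 + log(2.673/0.27)

pH = 5.26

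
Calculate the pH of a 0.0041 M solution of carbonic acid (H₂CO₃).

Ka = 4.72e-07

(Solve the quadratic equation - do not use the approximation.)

x² + Ka×x - Ka×C = 0. Using quadratic formula: [H⁺] = 4.3756e-05

pH = 4.36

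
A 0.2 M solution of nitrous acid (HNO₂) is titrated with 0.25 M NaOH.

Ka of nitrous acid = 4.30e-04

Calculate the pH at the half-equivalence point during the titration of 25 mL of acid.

At half-equivalence [HA] = [A⁻], so Henderson-Hasselbalch gives pH = pKa = -log(4.30e-04) = 3.37.

pH = pKa = 3.37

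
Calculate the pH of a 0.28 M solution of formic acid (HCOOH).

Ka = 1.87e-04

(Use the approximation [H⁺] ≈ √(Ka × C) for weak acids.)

[H⁺] = √(Ka × C) = √(1.87e-04 × 0.28) = 7.2360e-03. pH = -log(7.2360e-03)

pH = 2.14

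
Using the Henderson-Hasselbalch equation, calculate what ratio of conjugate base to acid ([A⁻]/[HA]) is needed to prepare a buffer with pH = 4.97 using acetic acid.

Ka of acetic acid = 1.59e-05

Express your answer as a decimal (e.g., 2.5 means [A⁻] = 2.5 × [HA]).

pKa = -log(1.59e-05) = 4.7986. pH = pKa + log([A⁻]/[HA]), so log([A⁻]/[HA]) = pH − pKa = 4.97 − 4.7986 = 0.1714. [A⁻]/[HA] = 10^(0.1714) = 1.48

[A⁻]/[HA] = 1.48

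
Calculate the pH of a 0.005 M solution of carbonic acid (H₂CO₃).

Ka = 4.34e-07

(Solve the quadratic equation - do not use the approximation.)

x² + Ka×x - Ka×C = 0. Using quadratic formula: [H⁺] = 4.6367e-05

pH = 4.33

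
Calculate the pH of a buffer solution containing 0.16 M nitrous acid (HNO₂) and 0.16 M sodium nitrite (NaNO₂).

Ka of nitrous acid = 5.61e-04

pKa = -log(5.61e-04) = 3.25. pH = pKa + log([A⁻]/[HA]) = 3.25 + log(0.16/0.16)

pH = 3.25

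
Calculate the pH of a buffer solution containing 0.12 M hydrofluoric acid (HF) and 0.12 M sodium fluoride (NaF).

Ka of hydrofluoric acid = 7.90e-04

pKa = -log(7.90e-04) = 3.10. pH = pKa + log([A⁻]/[HA]) = 3.10 + log(0.12/0.12)

pH = 3.10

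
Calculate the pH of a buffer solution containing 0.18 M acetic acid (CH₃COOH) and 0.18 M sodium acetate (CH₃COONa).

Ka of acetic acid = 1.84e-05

pKa = -log(1.84e-05) = 4.74. pH = pKa + log([A⁻]/[HA]) = 4.74 + log(0.18/0.18)

pH = 4.74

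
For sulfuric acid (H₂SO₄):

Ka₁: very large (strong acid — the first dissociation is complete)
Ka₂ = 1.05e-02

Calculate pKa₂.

pKa₂ = -log(Ka₂) = -log(1.05e-02) = 1.98.

pK_{a2} = 1.98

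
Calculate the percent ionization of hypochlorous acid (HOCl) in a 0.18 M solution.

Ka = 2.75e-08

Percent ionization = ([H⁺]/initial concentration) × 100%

Using Ka equilibrium: x² + Ka×x - Ka×C = 0. Solving: [H⁺] = 7.0342e-05. Percent = (7.0342e-05/0.18) × 100

Percent ionization = 0.0391%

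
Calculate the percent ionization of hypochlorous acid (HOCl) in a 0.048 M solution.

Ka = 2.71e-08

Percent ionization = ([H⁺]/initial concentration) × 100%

Using Ka equilibrium: x² + Ka×x - Ka×C = 0. Solving: [H⁺] = 3.6053e-05. Percent = (3.6053e-05/0.048) × 100

Percent ionization = 0.0751%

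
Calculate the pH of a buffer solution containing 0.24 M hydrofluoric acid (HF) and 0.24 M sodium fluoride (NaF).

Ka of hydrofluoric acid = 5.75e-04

pKa = -log(5.75e-04) = 3.24. pH = pKa + log([A⁻]/[HA]) = 3.24 + log(0.24/0.24)

pH = 3.24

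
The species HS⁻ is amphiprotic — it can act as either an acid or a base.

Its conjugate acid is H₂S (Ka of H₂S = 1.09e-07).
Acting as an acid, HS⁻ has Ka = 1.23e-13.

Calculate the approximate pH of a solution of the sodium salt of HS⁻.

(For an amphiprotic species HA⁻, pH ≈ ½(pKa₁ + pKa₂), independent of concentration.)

pKa₁ = -log(1.09e-07) = 6.96; pKa₂ = -log(1.23e-13) = 12.91. For an amphiprotic species, pH ≈ ½(pKa₁ + pKa₂) = ½(6.96 + 12.91) = 9.94.

pH = 9.94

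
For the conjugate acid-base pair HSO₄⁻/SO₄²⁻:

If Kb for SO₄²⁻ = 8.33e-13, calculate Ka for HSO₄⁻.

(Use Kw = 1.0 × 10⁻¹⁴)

For a conjugate pair Ka × Kb = Kw, so Ka = Kw/Kb = 1.0 × 10⁻¹⁴ / 8.33e-13 = 1.20e-02.

K_a = 1.20e-02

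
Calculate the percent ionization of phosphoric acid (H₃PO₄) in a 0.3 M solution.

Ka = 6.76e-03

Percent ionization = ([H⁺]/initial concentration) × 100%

Using Ka equilibrium: x² + Ka×x - Ka×C = 0. Solving: [H⁺] = 4.1780e-02. Percent = (4.1780e-02/0.3) × 100

Percent ionization = 13.9%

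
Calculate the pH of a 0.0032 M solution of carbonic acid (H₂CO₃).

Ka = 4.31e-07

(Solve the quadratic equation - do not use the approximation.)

x² + Ka×x - Ka×C = 0. Using quadratic formula: [H⁺] = 3.6923e-05

pH = 4.43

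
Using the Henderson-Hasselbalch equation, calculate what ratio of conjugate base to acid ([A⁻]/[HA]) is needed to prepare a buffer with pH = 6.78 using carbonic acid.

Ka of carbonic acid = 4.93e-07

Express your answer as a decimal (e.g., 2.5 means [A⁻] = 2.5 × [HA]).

pKa = -log(4.93e-07) = 6.3072. pH = pKa + log([A⁻]/[HA]), so log([A⁻]/[HA]) = pH − pKa = 6.78 − 6.3072 = 0.4728. [A⁻]/[HA] = 10^(0.4728) = 2.97

[A⁻]/[HA] = 2.97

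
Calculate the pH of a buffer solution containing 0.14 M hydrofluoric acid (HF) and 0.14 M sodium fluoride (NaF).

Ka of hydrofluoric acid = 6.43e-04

pKa = -log(6.43e-04) = 3.19. pH = pKa + log([A⁻]/[HA]) = 3.19 + log(0.14/0.14)

pH = 3.19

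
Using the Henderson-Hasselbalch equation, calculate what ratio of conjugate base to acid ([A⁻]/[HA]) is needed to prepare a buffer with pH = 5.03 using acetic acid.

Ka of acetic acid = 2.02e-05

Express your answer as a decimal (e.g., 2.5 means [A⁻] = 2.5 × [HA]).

pKa = -log(2.02e-05) = 4.6946. pH = pKa + log([A⁻]/[HA]), so log([A⁻]/[HA]) = pH − pKa = 5.03 − 4.6946 = 0.3354. [A⁻]/[HA] = 10^(0.3354) = 2.16

[A⁻]/[HA] = 2.16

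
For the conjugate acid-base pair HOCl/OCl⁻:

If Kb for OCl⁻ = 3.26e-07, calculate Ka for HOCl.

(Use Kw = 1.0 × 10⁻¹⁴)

For a conjugate pair Ka × Kb = Kw, so Ka = Kw/Kb = 1.0 × 10⁻¹⁴ / 3.26e-07 = 3.07e-08.

K_a = 3.07e-08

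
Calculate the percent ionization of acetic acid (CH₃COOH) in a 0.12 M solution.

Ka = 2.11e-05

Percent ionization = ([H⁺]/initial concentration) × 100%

Using Ka equilibrium: x² + Ka×x - Ka×C = 0. Solving: [H⁺] = 1.5807e-03. Percent = (1.5807e-03/0.12) × 100

Percent ionization = 1.32%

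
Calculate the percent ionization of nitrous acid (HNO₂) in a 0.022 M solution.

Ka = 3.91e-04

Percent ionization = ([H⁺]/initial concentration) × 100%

Using Ka equilibrium: x² + Ka×x - Ka×C = 0. Solving: [H⁺] = 2.7439e-03. Percent = (2.7439e-03/0.022) × 100

Percent ionization = 12.5%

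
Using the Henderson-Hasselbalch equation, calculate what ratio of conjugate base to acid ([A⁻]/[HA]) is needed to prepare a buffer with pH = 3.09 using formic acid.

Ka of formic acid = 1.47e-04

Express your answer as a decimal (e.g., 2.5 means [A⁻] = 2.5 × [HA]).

pKa = -log(1.47e-04) = 3.8327. pH = pKa + log([A⁻]/[HA]), so log([A⁻]/[HA]) = pH − pKa = 3.09 − 3.8327 = -0.7427. [A⁻]/[HA] = 10^(-0.7427) = 0.181

[A⁻]/[HA] = 0.181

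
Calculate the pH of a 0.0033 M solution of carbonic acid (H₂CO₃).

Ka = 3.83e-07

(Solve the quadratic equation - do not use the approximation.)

x² + Ka×x - Ka×C = 0. Using quadratic formula: [H⁺] = 3.5360e-05

pH = 4.45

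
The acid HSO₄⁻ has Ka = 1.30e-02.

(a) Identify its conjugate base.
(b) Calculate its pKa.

(a) The conjugate base is formed by removing one H⁺ from HSO₄⁻, giving SO₄²⁻. (b) pKa = -log(Ka) = -log(1.30e-02) = 1.89.

Conjugate base: SO₄²⁻; pK_a = 1.89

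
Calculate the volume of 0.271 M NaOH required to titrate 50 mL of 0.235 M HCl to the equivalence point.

At equivalence: moles acid = moles base. moles HCl = 0.235 × 50/1000 = 0.01175 mol. V_base = moles / 0.271 × 1000 = 43.4 mL.

V_{base} = 43.4 mL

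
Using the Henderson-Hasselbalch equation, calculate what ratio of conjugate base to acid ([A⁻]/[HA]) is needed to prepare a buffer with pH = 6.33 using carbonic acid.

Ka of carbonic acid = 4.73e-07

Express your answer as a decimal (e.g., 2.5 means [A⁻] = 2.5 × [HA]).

pKa = -log(4.73e-07) = 6.3251. pH = pKa + log([A⁻]/[HA]), so log([A⁻]/[HA]) = pH − pKa = 6.33 − 6.3251 = 0.0049. [A⁻]/[HA] = 10^(0.0049) = 1.01

[A⁻]/[HA] = 1.01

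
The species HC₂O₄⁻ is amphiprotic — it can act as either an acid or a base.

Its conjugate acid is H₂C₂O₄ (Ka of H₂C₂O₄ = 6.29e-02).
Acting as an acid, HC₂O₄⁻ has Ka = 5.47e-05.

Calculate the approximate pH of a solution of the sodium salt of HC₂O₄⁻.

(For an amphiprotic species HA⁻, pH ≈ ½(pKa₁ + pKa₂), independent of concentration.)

pKa₁ = -log(6.29e-02) = 1.20; pKa₂ = -log(5.47e-05) = 4.26. For an amphiprotic species, pH ≈ ½(pKa₁ + pKa₂) = ½(1.20 + 4.26) = 2.73.

pH = 2.73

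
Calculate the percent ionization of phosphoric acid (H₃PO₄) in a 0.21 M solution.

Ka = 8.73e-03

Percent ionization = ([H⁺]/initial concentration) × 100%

Using Ka equilibrium: x² + Ka×x - Ka×C = 0. Solving: [H⁺] = 3.8674e-02. Percent = (3.8674e-02/0.21) × 100

Percent ionization = 18.4%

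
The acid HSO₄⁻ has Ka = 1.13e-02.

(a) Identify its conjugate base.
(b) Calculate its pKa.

(a) The conjugate base is formed by removing one H⁺ from HSO₄⁻, giving SO₄²⁻. (b) pKa = -log(Ka) = -log(1.13e-02) = 1.95.

Conjugate base: SO₄²⁻; pK_a = 1.95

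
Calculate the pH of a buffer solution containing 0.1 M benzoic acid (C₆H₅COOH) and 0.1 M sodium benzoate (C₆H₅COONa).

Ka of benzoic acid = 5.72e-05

pKa = -log(5.72e-05) = 4.24. pH = pKa + log([A⁻]/[HA]) = 4.24 + log(0.1/0.1)

pH = 4.24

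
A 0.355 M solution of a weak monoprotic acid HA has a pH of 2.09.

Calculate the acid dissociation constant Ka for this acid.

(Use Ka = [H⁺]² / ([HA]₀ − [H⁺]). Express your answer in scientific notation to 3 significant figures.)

[H⁺] = 10^(−pH) = 10^(−2.09) = 8.128e-03 M. For HA ⇌ H⁺ + A⁻, Ka = [H⁺][A⁻]/[HA] = [H⁺]² / ([HA]₀ − [H⁺]) = (8.128e-03)² / (0.355 − 8.128e-03) = 1.90e-04.

K_a = 1.90e-04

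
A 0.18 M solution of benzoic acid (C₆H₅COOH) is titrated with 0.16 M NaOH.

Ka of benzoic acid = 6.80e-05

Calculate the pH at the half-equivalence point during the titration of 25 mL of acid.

At half-equivalence [HA] = [A⁻], so Henderson-Hasselbalch gives pH = pKa = -log(6.80e-05) = 4.17.

pH = pKa = 4.17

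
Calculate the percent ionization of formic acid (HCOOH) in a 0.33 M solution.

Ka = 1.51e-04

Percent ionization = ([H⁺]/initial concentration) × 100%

Using Ka equilibrium: x² + Ka×x - Ka×C = 0. Solving: [H⁺] = 6.9839e-03. Percent = (6.9839e-03/0.33) × 100

Percent ionization = 2.12%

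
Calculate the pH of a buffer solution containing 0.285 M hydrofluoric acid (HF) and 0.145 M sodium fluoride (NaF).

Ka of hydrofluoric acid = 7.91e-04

pKa = -log(7.91e-04) = 3.10. pH = pKa + log([A⁻]/[HA]) = 3.10 + log(0.145/0.285)

pH = 2.81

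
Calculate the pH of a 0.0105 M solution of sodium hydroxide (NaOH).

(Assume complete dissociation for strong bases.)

[OH⁻] = 0.0105 M for strong base. pOH = -log[OH⁻] = 1.98, pH = 14 - pOH

pH = 12.02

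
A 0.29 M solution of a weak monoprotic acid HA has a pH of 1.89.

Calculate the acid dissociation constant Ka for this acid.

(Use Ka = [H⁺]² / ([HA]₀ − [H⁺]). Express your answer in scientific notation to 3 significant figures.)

[H⁺] = 10^(−pH) = 10^(−1.89) = 1.288e-02 M. For HA ⇌ H⁺ + A⁻, Ka = [H⁺][A⁻]/[HA] = [H⁺]² / ([HA]₀ − [H⁺]) = (1.288e-02)² / (0.29 − 1.288e-02) = 5.99e-04.

K_a = 5.99e-04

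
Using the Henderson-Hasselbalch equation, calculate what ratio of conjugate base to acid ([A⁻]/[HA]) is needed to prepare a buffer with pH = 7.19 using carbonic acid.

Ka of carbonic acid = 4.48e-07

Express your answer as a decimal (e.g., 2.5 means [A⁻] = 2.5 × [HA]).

pKa = -log(4.48e-07) = 6.3487. pH = pKa + log([A⁻]/[HA]), so log([A⁻]/[HA]) = pH − pKa = 7.19 − 6.3487 = 0.8413. [A⁻]/[HA] = 10^(0.8413) = 6.94

[A⁻]/[HA] = 6.94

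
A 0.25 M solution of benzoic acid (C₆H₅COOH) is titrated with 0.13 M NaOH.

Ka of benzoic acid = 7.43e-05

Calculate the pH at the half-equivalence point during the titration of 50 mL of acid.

At half-equivalence [HA] = [A⁻], so Henderson-Hasselbalch gives pH = pKa = -log(7.43e-05) = 4.13.

pH = pKa = 4.13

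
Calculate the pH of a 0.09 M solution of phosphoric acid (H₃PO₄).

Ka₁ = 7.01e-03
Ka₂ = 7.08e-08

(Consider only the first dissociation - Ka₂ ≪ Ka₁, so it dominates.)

First dissociation dominates. From Ka₁ = [H⁺][HA⁻]/[H₂A], x² + Ka₁·x − Ka₁·C = 0 with C = 0.09 M and Ka₁ = 7.01e-03. Solving: [H⁺] = (−Ka₁ + √(Ka₁² + 4·Ka₁·C)) / 2 = 2.1856e-02 M. pH = -log(2.1856e-02) = 1.66.

pH = 1.66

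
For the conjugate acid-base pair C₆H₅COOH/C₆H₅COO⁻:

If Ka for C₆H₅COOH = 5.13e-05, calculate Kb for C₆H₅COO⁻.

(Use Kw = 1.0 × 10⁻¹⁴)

For a conjugate pair Ka × Kb = Kw, so Kb = Kw/Ka = 1.0 × 10⁻¹⁴ / 5.13e-05 = 1.95e-10.

K_b = 1.95e-10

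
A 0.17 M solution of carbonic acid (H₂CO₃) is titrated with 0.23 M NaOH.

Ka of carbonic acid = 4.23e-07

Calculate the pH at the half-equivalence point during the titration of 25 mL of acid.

At half-equivalence [HA] = [A⁻], so Henderson-Hasselbalch gives pH = pKa = -log(4.23e-07) = 6.37.

pH = pKa = 6.37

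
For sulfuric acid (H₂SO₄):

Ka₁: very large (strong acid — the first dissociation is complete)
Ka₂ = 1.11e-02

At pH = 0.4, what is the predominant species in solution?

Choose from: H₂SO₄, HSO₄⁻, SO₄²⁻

The first dissociation is complete, so H₂SO₄ itself is never the predominant species in water; pKa₂ = -log(1.11e-02) = 1.95. For a polyprotic acid the predominant species crosses at each pKa: below pKa_n the protonated form dominates, above it the deprotonated form does. At pH = 0.4, the predominant species is HSO₄⁻.

HSO₄⁻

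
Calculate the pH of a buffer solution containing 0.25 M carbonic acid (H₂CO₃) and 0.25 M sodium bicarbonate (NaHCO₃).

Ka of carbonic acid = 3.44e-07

pKa = -log(3.44e-07) = 6.46. pH = pKa + log([A⁻]/[HA]) = 6.46 + log(0.25/0.25)

pH = 6.46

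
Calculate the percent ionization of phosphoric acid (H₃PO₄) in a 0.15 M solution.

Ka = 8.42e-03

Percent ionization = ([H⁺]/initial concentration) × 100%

Using Ka equilibrium: x² + Ka×x - Ka×C = 0. Solving: [H⁺] = 3.1577e-02. Percent = (3.1577e-02/0.15) × 100

Percent ionization = 21.1%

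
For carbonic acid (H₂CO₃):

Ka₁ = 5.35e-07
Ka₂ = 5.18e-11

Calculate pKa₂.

pKa₂ = -log(Ka₂) = -log(5.18e-11) = 10.29.

pK_{a2} = 10.29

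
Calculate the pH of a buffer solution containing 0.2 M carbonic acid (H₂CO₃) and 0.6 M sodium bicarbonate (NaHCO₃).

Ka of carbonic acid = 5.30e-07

pKa = -log(5.30e-07) = 6.28. pH = pKa + log([A⁻]/[HA]) = 6.28 + log(0.6/0.2)

pH = 6.75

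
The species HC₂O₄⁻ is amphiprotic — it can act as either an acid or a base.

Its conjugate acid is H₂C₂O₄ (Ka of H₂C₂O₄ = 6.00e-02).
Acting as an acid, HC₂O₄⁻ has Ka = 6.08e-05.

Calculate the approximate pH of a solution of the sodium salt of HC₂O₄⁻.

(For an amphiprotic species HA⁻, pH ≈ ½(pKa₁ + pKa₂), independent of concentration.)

pKa₁ = -log(6.00e-02) = 1.22; pKa₂ = -log(6.08e-05) = 4.22. For an amphiprotic species, pH ≈ ½(pKa₁ + pKa₂) = ½(1.22 + 4.22) = 2.72.

pH = 2.72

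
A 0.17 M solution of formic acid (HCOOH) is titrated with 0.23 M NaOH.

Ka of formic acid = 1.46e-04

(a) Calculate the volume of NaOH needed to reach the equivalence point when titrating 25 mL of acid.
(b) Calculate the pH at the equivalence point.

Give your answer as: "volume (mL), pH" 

moles acid = 0.17 × 25/1000 = 0.00425 mol; V_base = moles/0.23 × 1000 = 18.5 mL. At equivalence only the conjugate base is present: [A⁻] = 0.00425/0.043 = 9.7750e-02 M. Kb = Kw/Ka = 6.85e-11; [OH⁻] = √(Kb × [A⁻]) = 2.5875e-06; pOH = 5.59; pH = 14 - pOH = 8.41.

V = 18.5 mL, pH = 8.41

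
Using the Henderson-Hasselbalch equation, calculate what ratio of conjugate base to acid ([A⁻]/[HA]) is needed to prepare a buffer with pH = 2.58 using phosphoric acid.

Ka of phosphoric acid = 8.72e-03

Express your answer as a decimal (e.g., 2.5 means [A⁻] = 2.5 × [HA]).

pKa = -log(8.72e-03) = 2.0595. pH = pKa + log([A⁻]/[HA]), so log([A⁻]/[HA]) = pH − pKa = 2.58 − 2.0595 = 0.5205. [A⁻]/[HA] = 10^(0.5205) = 3.32

[A⁻]/[HA] = 3.32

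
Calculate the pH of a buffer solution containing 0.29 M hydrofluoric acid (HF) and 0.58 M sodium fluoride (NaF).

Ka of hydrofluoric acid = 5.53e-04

pKa = -log(5.53e-04) = 3.26. pH = pKa + log([A⁻]/[HA]) = 3.26 + log(0.58/0.29)

pH = 3.56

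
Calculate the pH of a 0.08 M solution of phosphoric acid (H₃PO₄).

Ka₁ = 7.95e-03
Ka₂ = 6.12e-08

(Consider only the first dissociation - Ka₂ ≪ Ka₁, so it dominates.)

First dissociation dominates. From Ka₁ = [H⁺][HA⁻]/[H₂A], x² + Ka₁·x − Ka₁·C = 0 with C = 0.08 M and Ka₁ = 7.95e-03. Solving: [H⁺] = (−Ka₁ + √(Ka₁² + 4·Ka₁·C)) / 2 = 2.1555e-02 M. pH = -log(2.1555e-02) = 1.67.

pH = 1.67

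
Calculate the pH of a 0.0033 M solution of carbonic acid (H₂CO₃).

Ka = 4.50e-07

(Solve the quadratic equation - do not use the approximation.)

x² + Ka×x - Ka×C = 0. Using quadratic formula: [H⁺] = 3.8311e-05

pH = 4.42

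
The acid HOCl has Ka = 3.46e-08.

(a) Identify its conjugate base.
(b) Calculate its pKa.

(a) The conjugate base is formed by removing one H⁺ from HOCl, giving OCl⁻. (b) pKa = -log(Ka) = -log(3.46e-08) = 7.46.

Conjugate base: OCl⁻; pK_a = 7.46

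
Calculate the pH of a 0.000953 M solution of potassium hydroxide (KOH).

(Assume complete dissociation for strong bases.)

[OH⁻] = 0.000953 M for strong base. pOH = -log[OH⁻] = 3.02, pH = 14 - pOH

pH = 10.98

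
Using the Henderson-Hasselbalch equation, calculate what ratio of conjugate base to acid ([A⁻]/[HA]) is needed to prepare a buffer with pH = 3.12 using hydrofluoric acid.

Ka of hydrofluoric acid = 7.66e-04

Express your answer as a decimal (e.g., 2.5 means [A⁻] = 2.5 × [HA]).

pKa = -log(7.66e-04) = 3.1158. pH = pKa + log([A⁻]/[HA]), so log([A⁻]/[HA]) = pH − pKa = 3.12 − 3.1158 = 0.0042. [A⁻]/[HA] = 10^(0.0042) = 1.01

[A⁻]/[HA] = 1.01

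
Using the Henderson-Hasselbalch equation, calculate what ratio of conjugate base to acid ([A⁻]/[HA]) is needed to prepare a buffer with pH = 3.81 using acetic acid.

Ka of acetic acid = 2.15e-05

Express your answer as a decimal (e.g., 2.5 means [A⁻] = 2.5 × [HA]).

pKa = -log(2.15e-05) = 4.6676. pH = pKa + log([A⁻]/[HA]), so log([A⁻]/[HA]) = pH − pKa = 3.81 − 4.6676 = -0.8576. [A⁻]/[HA] = 10^(-0.8576) = 0.139

[A⁻]/[HA] = 0.139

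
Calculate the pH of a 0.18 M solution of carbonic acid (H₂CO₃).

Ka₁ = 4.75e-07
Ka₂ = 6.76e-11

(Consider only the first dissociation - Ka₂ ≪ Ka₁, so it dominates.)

First dissociation dominates. From Ka₁ = [H⁺][HA⁻]/[H₂A], x² + Ka₁·x − Ka₁·C = 0 with C = 0.18 M and Ka₁ = 4.75e-07. Solving: [H⁺] = (−Ka₁ + √(Ka₁² + 4·Ka₁·C)) / 2 = 2.9217e-04 M. pH = -log(2.9217e-04) = 3.53.

pH = 3.53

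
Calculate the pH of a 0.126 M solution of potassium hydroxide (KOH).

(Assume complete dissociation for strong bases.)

[OH⁻] = 0.126 M for strong base. pOH = -log[OH⁻] = 0.90, pH = 14 - pOH

pH = 13.10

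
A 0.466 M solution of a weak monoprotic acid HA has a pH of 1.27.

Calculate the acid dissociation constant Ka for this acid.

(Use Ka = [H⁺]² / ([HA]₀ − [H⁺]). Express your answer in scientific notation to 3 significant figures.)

[H⁺] = 10^(−pH) = 10^(−1.27) = 5.370e-02 M. For HA ⇌ H⁺ + A⁻, Ka = [H⁺][A⁻]/[HA] = [H⁺]² / ([HA]₀ − [H⁺]) = (5.370e-02)² / (0.466 − 5.370e-02) = 7.00e-03.

K_a = 7.00e-03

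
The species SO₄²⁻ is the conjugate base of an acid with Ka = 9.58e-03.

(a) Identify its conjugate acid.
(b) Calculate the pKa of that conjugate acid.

(a) The conjugate acid is formed by adding one H⁺ to SO₄²⁻, giving HSO₄⁻. (b) pKa = -log(Ka) = -log(9.58e-03) = 2.02.

Conjugate acid: HSO₄⁻; pK_a = 2.02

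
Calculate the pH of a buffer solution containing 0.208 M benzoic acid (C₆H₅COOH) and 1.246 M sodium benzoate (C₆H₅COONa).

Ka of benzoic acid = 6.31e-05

pKa = -log(6.31e-05) = 4.20. pH = pKa + log([A⁻]/[HA]) = 4.20 + log(1.246/0.208)

pH = 4.98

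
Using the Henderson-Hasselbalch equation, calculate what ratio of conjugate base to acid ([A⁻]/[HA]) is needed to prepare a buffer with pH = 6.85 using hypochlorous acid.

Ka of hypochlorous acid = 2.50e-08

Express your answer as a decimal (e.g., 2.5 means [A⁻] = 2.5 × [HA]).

pKa = -log(2.50e-08) = 7.6021. pH = pKa + log([A⁻]/[HA]), so log([A⁻]/[HA]) = pH − pKa = 6.85 − 7.6021 = -0.7521. [A⁻]/[HA] = 10^(-0.7521) = 0.177

[A⁻]/[HA] = 0.177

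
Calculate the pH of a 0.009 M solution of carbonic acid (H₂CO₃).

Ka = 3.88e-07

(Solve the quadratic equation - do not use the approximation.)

x² + Ka×x - Ka×C = 0. Using quadratic formula: [H⁺] = 5.8899e-05

pH = 4.23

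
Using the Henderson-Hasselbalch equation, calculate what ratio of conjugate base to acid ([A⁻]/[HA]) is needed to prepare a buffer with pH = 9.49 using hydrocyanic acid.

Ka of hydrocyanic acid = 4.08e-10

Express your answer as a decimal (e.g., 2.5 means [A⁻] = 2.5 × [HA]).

pKa = -log(4.08e-10) = 9.3893. pH = pKa + log([A⁻]/[HA]), so log([A⁻]/[HA]) = pH − pKa = 9.49 − 9.3893 = 0.1007. [A⁻]/[HA] = 10^(0.1007) = 1.26

[A⁻]/[HA] = 1.26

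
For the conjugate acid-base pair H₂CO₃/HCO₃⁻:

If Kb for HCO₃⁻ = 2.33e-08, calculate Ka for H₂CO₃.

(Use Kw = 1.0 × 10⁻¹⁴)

For a conjugate pair Ka × Kb = Kw, so Ka = Kw/Kb = 1.0 × 10⁻¹⁴ / 2.33e-08 = 4.29e-07.

K_a = 4.29e-07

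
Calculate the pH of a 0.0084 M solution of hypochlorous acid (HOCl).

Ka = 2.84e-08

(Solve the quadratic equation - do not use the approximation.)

x² + Ka×x - Ka×C = 0. Using quadratic formula: [H⁺] = 1.5431e-05

pH = 4.81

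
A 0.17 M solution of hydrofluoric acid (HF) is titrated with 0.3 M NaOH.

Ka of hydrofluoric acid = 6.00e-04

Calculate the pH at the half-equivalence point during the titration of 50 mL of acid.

At half-equivalence [HA] = [A⁻], so Henderson-Hasselbalch gives pH = pKa = -log(6.00e-04) = 3.22.

pH = pKa = 3.22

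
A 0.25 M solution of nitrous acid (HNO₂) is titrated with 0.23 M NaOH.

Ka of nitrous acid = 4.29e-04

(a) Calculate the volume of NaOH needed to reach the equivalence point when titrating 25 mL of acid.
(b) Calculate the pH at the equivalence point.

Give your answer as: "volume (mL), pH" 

moles acid = 0.25 × 25/1000 = 0.00625 mol; V_base = moles/0.23 × 1000 = 27.2 mL. At equivalence only the conjugate base is present: [A⁻] = 0.00625/0.052 = 1.1979e-01 M. Kb = Kw/Ka = 2.33e-11; [OH⁻] = √(Kb × [A⁻]) = 1.6710e-06; pOH = 5.78; pH = 14 - pOH = 8.22.

V = 27.2 mL, pH = 8.22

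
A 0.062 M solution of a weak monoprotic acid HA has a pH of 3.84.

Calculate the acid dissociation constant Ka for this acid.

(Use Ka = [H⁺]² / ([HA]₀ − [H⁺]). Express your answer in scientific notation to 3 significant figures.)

[H⁺] = 10^(−pH) = 10^(−3.84) = 1.445e-04 M. For HA ⇌ H⁺ + A⁻, Ka = [H⁺][A⁻]/[HA] = [H⁺]² / ([HA]₀ − [H⁺]) = (1.445e-04)² / (0.062 − 1.445e-04) = 3.38e-07.

K_a = 3.38e-07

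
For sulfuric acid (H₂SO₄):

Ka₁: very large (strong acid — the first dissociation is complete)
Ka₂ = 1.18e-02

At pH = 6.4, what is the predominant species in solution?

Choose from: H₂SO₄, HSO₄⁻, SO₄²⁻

The first dissociation is complete, so H₂SO₄ itself is never the predominant species in water; pKa₂ = -log(1.18e-02) = 1.93. For a polyprotic acid the predominant species crosses at each pKa: below pKa_n the protonated form dominates, above it the deprotonated form does. At pH = 6.4, the predominant species is SO₄²⁻.

SO₄²⁻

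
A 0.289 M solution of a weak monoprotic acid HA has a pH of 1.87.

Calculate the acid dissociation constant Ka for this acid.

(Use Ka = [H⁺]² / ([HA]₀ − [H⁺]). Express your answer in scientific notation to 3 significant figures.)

[H⁺] = 10^(−pH) = 10^(−1.87) = 1.349e-02 M. For HA ⇌ H⁺ + A⁻, Ka = [H⁺][A⁻]/[HA] = [H⁺]² / ([HA]₀ − [H⁺]) = (1.349e-02)² / (0.289 − 1.349e-02) = 6.60e-04.

K_a = 6.60e-04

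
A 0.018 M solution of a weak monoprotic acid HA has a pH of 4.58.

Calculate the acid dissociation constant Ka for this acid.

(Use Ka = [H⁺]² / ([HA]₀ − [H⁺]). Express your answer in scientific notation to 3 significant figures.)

[H⁺] = 10^(−pH) = 10^(−4.58) = 2.630e-05 M. For HA ⇌ H⁺ + A⁻, Ka = [H⁺][A⁻]/[HA] = [H⁺]² / ([HA]₀ − [H⁺]) = (2.630e-05)² / (0.018 − 2.630e-05) = 3.85e-08.

K_a = 3.85e-08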